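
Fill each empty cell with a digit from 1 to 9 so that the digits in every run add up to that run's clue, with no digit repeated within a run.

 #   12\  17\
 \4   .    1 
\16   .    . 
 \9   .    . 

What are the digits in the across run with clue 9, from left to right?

2, 7

4 in 2 cells must be {1,3}; 16 in 2 cells must be {7,9}.
R1C1 = 4 − 1 = 3 completes the 4 across.
R2C1 = 7: the only remaining digit allowed by both the 16 across and the 12 down.
R2C2 = 16 − 7 = 9 completes the 16 across.
R3C1 = 12 − 10 = 2 completes the 12 down.
R3C2 = 9 − 2 = 7 completes the 9 across.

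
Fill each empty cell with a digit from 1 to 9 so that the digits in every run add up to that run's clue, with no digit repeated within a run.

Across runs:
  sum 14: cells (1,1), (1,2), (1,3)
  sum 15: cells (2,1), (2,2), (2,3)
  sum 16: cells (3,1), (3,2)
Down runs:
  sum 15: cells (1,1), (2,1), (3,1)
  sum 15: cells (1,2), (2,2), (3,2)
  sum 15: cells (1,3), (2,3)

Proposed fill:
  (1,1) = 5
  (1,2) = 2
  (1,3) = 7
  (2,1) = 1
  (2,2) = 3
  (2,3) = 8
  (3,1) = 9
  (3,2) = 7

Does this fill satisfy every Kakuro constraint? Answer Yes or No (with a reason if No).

No — the across run (2,1)–(2,3) sums to 12, not 15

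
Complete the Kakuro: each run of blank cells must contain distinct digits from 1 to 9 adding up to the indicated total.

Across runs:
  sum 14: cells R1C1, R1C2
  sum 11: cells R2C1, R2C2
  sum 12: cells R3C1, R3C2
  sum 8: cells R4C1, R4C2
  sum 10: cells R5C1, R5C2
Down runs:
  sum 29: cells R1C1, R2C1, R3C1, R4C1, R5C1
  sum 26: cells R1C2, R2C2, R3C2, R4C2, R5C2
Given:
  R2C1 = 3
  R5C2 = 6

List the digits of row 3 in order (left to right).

8 4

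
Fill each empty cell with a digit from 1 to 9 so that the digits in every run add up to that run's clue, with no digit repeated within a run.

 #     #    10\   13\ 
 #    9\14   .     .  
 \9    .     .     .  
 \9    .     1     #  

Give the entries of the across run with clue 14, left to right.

6, 8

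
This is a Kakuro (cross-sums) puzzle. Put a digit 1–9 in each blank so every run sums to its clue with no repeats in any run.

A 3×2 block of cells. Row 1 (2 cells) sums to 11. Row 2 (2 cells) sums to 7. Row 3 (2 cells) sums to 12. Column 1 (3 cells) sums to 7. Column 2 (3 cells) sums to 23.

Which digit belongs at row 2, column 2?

6

7 in 3 cells must be {1,2,4}; 23 in 3 cells must be {6,8,9}.
The 7 across and the 23 down share only 6, so (2,2) = 6.
The 12 across and the 7 down share only 4, so (3,1) = 4.
(3,2) = 12 − 4 = 8 completes the 12 across.
(1,1) = 2: the only remaining digit allowed by both the 11 across and the 7 down.
(1,2) = 11 − 2 = 9 completes the 11 across.
(2,1) = 7 − 6 = 1 completes the 7 across.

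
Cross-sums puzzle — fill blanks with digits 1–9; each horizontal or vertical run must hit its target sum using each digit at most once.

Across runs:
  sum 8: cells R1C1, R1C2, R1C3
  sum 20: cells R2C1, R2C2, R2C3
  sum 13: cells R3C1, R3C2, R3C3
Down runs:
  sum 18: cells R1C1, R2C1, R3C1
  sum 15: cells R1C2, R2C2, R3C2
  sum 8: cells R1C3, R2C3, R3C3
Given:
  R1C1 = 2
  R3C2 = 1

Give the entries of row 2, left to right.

Given what's placed, R1C2 must be 5 to fit the 8 across and 15 down.
R1C3 = 8 − 7 = 1 completes the 8 across.
R2C2 = 15 − 6 = 9 completes the 15 down.
R2C1 = 7: the only remaining digit allowed by both the 20 across and the 18 down.
R2C3 = 20 − 16 = 4 completes the 20 across.
R3C1 = 18 − 9 = 9 completes the 18 down.
R3C3 = 13 − 10 = 3 completes the 13 across.

7 9 4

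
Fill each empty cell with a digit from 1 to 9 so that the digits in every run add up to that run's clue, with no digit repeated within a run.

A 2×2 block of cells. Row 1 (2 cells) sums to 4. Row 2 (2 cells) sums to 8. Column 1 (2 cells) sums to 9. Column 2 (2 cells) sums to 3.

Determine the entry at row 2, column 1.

6

4 in 2 cells must be {1,3}; 3 in 2 cells must be {1,2}.
The 4 across and the 3 down share only 1, so (1,2) = 1.
(2,2) = 3 − 1 = 2 completes the 3 down.
(1,1) = 4 − 1 = 3 completes the 4 across.
(2,1) = 8 − 2 = 6 completes the 8 across.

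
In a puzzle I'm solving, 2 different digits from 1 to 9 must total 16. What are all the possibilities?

2 distinct digits from 1–9 sum between 3 and 17.
Only one set works: {7,9}.

{7,9}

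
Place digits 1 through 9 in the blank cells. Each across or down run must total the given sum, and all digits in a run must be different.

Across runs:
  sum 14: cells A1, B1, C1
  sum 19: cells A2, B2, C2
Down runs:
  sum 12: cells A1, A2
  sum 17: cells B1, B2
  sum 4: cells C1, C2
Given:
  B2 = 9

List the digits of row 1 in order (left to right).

5 8 1

17 in 2 cells must be {8,9}; 4 in 2 cells must be {1,3}.
B1 = 17 − 9 = 8 completes the 17 down.
C1 = 1: the only remaining digit allowed by both the 14 across and the 4 down.
C2 = 4 − 1 = 3 completes the 4 down.
A1 = 14 − 9 = 5 completes the 14 across.
A2 = 19 − 12 = 7 completes the 19 across.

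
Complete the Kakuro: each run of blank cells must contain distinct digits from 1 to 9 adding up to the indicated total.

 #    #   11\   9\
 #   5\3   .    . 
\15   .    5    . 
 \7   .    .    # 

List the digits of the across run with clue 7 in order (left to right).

3 4

3 in 2 cells must be {1,2}.
R1C2 = 2: the only remaining digit allowed by both the 3 across and the 11 down.
R1C3 = 3 − 2 = 1 completes the 3 across.
R2C3 = 9 − 1 = 8 completes the 9 down.
R3C2 = 11 − 7 = 4 completes the 11 down.
R2C1 = 15 − 13 = 2 completes the 15 across.
R3C1 = 7 − 4 = 3 completes the 7 across.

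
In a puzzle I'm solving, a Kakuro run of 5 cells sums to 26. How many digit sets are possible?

11

5 distinct digits from 1–9 sum between 15 and 35.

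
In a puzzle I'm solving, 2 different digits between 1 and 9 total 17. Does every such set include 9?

The only way to make 17 from 2 distinct digits is {8,9}, which contains 9.

Yes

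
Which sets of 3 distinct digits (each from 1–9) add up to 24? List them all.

{7,8,9}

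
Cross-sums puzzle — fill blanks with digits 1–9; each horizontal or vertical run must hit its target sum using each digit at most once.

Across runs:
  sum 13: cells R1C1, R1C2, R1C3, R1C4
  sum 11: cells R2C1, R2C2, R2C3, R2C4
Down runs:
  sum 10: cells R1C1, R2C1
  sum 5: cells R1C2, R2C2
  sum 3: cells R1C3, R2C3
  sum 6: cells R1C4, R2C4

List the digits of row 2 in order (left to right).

3, 2, 1, 5

11 in 4 cells must be {1,2,3,5}; 3 in 2 cells must be {1,2}.
Nothing is forced directly, so branch on R2C1, whose candidates are 1 or 2 or 3. If R2C1 = 1: then R1C1 would have to be in {1,2,3,4,5,6,7} for the 13 across but in {9} for the 10 down — contradiction. If R2C1 = 2: then R1C1 would have to be in {1,2,3,4,5,6,7} for the 13 across but in {8} for the 10 down — contradiction. So R2C1 = 3.
R1C1 = 10 − 3 = 7 completes the 10 down.
Nothing is forced directly, so branch on R2C2, whose candidates are 1 or 2. If R2C2 = 1: then R1C2 would have to be in {1,2,3} for the 13 across but in {4} for the 5 down — contradiction. So R2C2 = 2.
R1C2 = 5 − 2 = 3 completes the 5 down.
R2C3 = 1: the only remaining digit allowed by both the 11 across and the 3 down.
R2C4 = 11 − 6 = 5 completes the 11 across.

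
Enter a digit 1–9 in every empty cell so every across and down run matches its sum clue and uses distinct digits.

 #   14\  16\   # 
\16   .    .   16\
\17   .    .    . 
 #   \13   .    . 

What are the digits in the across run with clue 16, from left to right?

9 7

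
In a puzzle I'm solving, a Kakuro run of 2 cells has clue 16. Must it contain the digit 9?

Yes

The only way to make 16 from 2 distinct digits is {7,9}, which contains 9.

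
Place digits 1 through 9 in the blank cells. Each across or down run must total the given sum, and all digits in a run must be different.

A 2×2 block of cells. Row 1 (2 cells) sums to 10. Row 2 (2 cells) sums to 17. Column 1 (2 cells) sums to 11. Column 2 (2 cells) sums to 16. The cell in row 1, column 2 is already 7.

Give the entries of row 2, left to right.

17 in 2 cells must be {8,9}; 16 in 2 cells must be {7,9}.
(1,1) = 10 − 7 = 3 completes the 10 across.
(2,1) = 11 − 3 = 8 completes the 11 down.
(2,2) = 17 − 8 = 9 completes the 17 across.

8, 9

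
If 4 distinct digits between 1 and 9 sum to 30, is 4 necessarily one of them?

No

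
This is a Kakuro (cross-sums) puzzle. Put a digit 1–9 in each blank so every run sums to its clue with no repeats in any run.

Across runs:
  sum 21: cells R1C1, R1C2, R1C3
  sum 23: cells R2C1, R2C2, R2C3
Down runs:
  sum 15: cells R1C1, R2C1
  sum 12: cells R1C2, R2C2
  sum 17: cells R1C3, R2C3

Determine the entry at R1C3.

8

23 in 3 cells must be {6,8,9}; 17 in 2 cells must be {8,9}.
Nothing is forced directly, so branch on R2C2, whose candidates are 8 or 9. If R2C2 = 9: then R1C2 would have to be in {4,5,6,7,8,9} for the 21 across but in {3} for the 12 down — contradiction. So R2C2 = 8.
R1C2 = 12 − 8 = 4 completes the 12 down.
Given what's placed, R2C3 must be 9 to fit the 23 across and 17 down.
R1C3 = 17 − 9 = 8 completes the 17 down.
R2C1 = 23 − 17 = 6 completes the 23 across.
R1C1 = 21 − 12 = 9 completes the 21 across.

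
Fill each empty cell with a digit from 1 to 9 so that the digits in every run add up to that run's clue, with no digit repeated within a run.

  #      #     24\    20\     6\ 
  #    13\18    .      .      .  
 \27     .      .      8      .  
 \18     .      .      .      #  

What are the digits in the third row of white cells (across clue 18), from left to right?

7 8 3

24 in 3 cells must be {7,8,9}.
Given what's placed, R2C4 must be 4 to fit the 27 across and 6 down.
R1C4 = 6 − 4 = 2 completes the 6 down.
Given what's placed, R2C2 must be 9 to fit the 27 across and 24 down.
R1C2 = 7: the only remaining digit allowed by both the 18 across and the 24 down.
R1C3 = 18 − 9 = 9 completes the 18 across.
R2C1 = 27 − 21 = 6 completes the 27 across.
R3C1 = 13 − 6 = 7 completes the 13 down.
R3C2 = 24 − 16 = 8 completes the 24 down.
R3C3 = 18 − 15 = 3 completes the 18 across.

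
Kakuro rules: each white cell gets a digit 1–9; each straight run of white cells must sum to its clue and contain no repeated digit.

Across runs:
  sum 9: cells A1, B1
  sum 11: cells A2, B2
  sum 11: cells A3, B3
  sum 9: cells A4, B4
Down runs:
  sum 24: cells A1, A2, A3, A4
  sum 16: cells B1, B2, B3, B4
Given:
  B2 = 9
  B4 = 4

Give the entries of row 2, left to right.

A2 = 11 − 9 = 2 completes the 11 across.
B3 = 2: the only remaining digit allowed by both the 11 across and the 16 down.
A4 = 9 − 4 = 5 completes the 9 across.
Given what's placed, A1 must be 8 to fit the 9 across and 24 down.
B1 = 9 − 8 = 1 completes the 9 across.
A3 = 11 − 2 = 9 completes the 11 across.

2, 9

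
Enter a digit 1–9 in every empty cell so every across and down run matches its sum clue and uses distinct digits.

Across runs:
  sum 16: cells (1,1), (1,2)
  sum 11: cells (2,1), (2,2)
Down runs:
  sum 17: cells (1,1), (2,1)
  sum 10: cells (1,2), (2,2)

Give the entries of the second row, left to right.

16 in 2 cells must be {7,9}; 17 in 2 cells must be {8,9}.
The 16 across and the 17 down share only 9, so (1,1) = 9.
(1,2) = 16 − 9 = 7 completes the 16 across.
(2,1) = 17 − 9 = 8 completes the 17 down.
(2,2) = 11 − 8 = 3 completes the 11 across.

8 3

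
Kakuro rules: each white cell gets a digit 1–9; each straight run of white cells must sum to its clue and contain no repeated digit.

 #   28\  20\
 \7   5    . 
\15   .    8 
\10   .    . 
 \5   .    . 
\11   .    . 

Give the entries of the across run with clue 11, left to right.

6, 5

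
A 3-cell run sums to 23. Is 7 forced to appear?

The only way to make 23 from 3 distinct digits is {6,8,9}, which does not contain 7.

No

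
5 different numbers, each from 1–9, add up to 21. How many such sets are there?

8

5 distinct digits from 1–9 sum between 15 and 35.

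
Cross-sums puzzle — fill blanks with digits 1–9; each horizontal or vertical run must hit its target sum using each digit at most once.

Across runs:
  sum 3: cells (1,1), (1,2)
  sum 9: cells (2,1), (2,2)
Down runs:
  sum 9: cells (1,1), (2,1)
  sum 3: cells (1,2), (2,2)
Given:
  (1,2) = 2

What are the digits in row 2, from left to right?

8 1

3 in 2 cells must be {1,2}.
(1,1) = 3 − 2 = 1 completes the 3 across.
(2,1) = 9 − 1 = 8 completes the 9 down.
(2,2) = 9 − 8 = 1 completes the 9 across.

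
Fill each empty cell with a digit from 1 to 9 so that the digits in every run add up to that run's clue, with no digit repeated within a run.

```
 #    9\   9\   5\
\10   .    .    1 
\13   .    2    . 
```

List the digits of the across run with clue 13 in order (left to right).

R1C2 = 9 − 2 = 7 completes the 9 down.
R2C3 = 5 − 1 = 4 completes the 5 down.
R1C1 = 10 − 8 = 2 completes the 10 across.
R2C1 = 13 − 6 = 7 completes the 13 across.

7 2 4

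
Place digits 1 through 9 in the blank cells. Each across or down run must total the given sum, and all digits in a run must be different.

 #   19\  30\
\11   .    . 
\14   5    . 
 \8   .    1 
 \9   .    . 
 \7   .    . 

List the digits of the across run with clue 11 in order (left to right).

4, 7

R2C2 = 14 − 5 = 9 completes the 14 across.
R3C1 = 8 − 1 = 7 completes the 8 across.
R5C2 = 5: the only remaining digit allowed by both the 7 across and the 30 down.
R5C1 = 7 − 5 = 2 completes the 7 across.
R1C1 = 4: the only remaining digit allowed by both the 11 across and the 19 down.
R1C2 = 11 − 4 = 7 completes the 11 across.
R4C1 = 19 − 18 = 1 completes the 19 down.
R4C2 = 9 − 1 = 8 completes the 9 across.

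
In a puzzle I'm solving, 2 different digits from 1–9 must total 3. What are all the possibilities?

{1,2}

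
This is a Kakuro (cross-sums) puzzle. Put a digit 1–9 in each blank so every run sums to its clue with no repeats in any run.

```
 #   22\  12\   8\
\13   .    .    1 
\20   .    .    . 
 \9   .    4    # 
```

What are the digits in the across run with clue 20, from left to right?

R2C3 = 8 − 1 = 7 completes the 8 down.
R3C1 = 9 − 4 = 5 completes the 9 across.
Given what's placed, R2C2 must be 5 to fit the 20 across and 12 down.
R1C2 = 12 − 9 = 3 completes the 12 down.
R2C1 = 20 − 12 = 8 completes the 20 across.
R1C1 = 13 − 4 = 9 completes the 13 across.

8 5 7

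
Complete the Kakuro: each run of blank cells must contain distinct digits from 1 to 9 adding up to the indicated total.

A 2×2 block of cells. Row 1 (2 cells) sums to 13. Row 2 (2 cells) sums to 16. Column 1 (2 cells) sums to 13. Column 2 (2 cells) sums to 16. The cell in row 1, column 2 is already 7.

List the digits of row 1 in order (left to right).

16 in 2 cells must be {7,9}.
(1,1) = 13 − 7 = 6 completes the 13 across.
(2,1) = 13 − 6 = 7 completes the 13 down.
(2,2) = 16 − 7 = 9 completes the 16 across.

6 7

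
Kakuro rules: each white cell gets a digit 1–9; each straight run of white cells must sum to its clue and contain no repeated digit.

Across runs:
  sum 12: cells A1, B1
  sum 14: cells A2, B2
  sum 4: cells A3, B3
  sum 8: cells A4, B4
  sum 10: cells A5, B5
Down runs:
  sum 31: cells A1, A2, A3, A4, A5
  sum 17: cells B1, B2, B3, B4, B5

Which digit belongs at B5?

1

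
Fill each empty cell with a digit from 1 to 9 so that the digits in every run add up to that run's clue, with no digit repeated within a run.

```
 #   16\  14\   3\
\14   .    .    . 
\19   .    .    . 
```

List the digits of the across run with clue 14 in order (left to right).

7 6 1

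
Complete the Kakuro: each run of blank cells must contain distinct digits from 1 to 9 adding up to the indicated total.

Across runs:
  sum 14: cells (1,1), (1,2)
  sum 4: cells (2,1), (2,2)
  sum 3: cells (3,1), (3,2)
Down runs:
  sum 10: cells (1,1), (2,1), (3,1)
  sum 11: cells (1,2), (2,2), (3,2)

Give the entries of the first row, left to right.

4 in 2 cells must be {1,3}; 3 in 2 cells must be {1,2}.
Nothing is forced directly, so branch on (1,1), whose candidates are 5 or 6. If (1,1) = 5: then (1,2) would have to be in {9} for the 14 across but in {1,2,3,4,5,6,7,8} for the 11 down — contradiction. So (1,1) = 6.
(1,2) = 14 − 6 = 8 completes the 14 across.
Given what's placed, (2,2) must be 1 to fit the 4 across and 11 down.
(3,1) = 1: the only remaining digit allowed by both the 3 across and the 10 down.
(3,2) = 3 − 1 = 2 completes the 3 across.
(2,1) = 4 − 1 = 3 completes the 4 across.

6 8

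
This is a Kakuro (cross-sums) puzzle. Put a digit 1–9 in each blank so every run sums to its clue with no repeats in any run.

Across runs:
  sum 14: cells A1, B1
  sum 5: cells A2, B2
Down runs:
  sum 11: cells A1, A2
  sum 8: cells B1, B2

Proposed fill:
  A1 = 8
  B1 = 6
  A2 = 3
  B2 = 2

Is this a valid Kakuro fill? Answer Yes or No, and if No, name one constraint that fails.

Across: 8+6=14; 3+2=5. Down: 8+3=11; 6+2=8. No digit repeats within any run.

Yes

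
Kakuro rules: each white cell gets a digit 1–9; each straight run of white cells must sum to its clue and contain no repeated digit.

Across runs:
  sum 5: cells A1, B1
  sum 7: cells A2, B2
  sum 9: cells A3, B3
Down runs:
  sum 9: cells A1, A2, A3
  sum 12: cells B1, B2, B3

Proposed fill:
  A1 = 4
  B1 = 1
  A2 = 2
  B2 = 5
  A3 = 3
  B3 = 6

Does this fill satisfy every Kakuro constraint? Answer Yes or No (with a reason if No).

Across: 4+1=5; 2+5=7; 3+6=9. Down: 4+2+3=9; 1+5+6=12. No digit repeats within any run.

Yes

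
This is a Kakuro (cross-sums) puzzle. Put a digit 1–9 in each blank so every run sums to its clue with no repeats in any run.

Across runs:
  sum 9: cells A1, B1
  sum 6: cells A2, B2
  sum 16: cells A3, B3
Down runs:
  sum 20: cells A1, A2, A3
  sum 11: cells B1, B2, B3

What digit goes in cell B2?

1

16 in 2 cells must be {7,9}.
The 16 across and the 11 down share only 7, so B3 = 7.
Given what's placed, B2 must be 1 to fit the 6 across and 11 down.
A3 = 16 − 7 = 9 completes the 16 across.
B1 = 11 − 8 = 3 completes the 11 down.
A2 = 6 − 1 = 5 completes the 6 across.
A1 = 9 − 3 = 6 completes the 9 across.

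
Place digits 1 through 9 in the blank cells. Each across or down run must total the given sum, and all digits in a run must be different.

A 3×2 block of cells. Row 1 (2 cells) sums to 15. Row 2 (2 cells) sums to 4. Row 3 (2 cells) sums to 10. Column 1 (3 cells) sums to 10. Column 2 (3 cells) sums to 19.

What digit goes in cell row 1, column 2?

4 in 2 cells must be {1,3}.
The 4 across and the 19 down share only 3, so (2,2) = 3.
(2,1) = 4 − 3 = 1 completes the 4 across.
Nothing is forced directly, so branch on (1,1), whose candidates are 6 or 7. If (1,1) = 7: then (1,2) would have to be in {8} for the 15 across but in {7,9} for the 19 down — contradiction. So (1,1) = 6.
(1,2) = 15 − 6 = 9 completes the 15 across.
(3,1) = 10 − 7 = 3 completes the 10 down.
(3,2) = 10 − 3 = 7 completes the 10 across.

9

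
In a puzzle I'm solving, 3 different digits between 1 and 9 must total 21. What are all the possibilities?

{4,8,9}; {5,7,9}; {6,7,8}

3 distinct digits from 1–9 sum between 6 and 24.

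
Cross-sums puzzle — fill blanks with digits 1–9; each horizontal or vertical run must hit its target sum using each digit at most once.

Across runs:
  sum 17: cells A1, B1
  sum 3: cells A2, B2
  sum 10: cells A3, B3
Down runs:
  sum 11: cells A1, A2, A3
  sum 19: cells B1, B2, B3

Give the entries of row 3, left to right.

17 in 2 cells must be {8,9}; 3 in 2 cells must be {1,2}.
The 17 across and the 11 down share only 8, so A1 = 8.
B1 = 17 − 8 = 9 completes the 17 across.
Given what's placed, B2 must be 2 to fit the 3 across and 19 down.
B3 = 19 − 11 = 8 completes the 19 down.
A2 = 3 − 2 = 1 completes the 3 across.
A3 = 10 − 8 = 2 completes the 10 across.

2 8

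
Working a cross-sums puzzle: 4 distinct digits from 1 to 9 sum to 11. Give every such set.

{1,2,3,5}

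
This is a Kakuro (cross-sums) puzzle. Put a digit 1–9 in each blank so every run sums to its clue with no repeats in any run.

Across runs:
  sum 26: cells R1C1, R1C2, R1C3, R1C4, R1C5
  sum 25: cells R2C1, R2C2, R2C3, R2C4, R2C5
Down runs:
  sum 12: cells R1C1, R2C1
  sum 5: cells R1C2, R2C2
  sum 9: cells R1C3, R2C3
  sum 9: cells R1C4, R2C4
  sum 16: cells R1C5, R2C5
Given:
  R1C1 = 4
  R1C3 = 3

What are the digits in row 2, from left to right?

8 3 6 1 7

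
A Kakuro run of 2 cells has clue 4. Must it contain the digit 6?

No

The only way to make 4 from 2 distinct digits is {1,3}, which does not contain 6.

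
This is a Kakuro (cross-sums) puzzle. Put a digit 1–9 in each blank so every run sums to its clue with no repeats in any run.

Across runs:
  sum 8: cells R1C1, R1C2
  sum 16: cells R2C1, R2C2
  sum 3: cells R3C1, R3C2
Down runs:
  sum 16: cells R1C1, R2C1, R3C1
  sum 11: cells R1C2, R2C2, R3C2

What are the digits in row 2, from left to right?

16 in 2 cells must be {7,9}; 3 in 2 cells must be {1,2}.
The 16 across and the 11 down share only 7, so R2C2 = 7.
Given what's placed, R3C2 must be 1 to fit the 3 across and 11 down.
R1C2 = 11 − 8 = 3 completes the 11 down.
R2C1 = 16 − 7 = 9 completes the 16 across.
R3C1 = 3 − 1 = 2 completes the 3 across.
R1C1 = 8 − 3 = 5 completes the 8 across.

9 7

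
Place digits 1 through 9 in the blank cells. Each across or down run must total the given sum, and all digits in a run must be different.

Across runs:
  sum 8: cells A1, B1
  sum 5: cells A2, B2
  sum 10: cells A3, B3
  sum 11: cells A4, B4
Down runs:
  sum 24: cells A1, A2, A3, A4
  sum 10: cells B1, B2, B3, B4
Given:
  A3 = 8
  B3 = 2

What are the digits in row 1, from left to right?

10 in 4 cells must be {1,2,3,4}.
Nothing is forced directly, so branch on B4, whose candidates are 3 or 4. If B4 = 3: that forces B1 = 1, B2 = 4, after which A4 would have to be in {8} for the 11 across but in {1,2,3,4,5,6,7,9} for the 24 down — contradiction. So B4 = 4.
A4 = 11 − 4 = 7 completes the 11 across.
No cell is forced outright now. B1 can only be 1 or 3 (the digits allowed by both its 8 across and its 10 down). If B1 = 1: then A1 would have to be in {7} for the 8 across but in {3,4,5,6} for the 24 down — contradiction. So B1 = 3.
A1 = 8 − 3 = 5 completes the 8 across.
A2 = 24 − 20 = 4 completes the 24 down.
B2 = 5 − 4 = 1 completes the 5 across.

5 3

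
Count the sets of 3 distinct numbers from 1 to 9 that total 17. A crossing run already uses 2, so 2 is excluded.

3 distinct digits from 1–9 sum between 6 and 24.
Dropping sets that contain 2.
Enumerating: {1,7,9}, {3,5,9}, {3,6,8}, {4,5,8}, {4,6,7}.

5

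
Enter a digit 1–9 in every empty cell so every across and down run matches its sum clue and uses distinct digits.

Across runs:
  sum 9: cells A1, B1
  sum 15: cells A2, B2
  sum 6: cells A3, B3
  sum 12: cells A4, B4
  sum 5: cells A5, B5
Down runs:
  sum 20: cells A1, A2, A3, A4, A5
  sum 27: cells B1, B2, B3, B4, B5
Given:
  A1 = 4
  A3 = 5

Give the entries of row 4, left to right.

3, 9

B1 = 9 − 4 = 5 completes the 9 across.
B3 = 6 − 5 = 1 completes the 6 across.
Given what's placed, B5 must be 4 to fit the 5 across and 27 down.
A5 = 5 − 4 = 1 completes the 5 across.
No cell is forced outright now. A2 can only be 7 or 8 (the digits allowed by both its 15 across and its 20 down). If A2 = 8: then B2 would have to be in {7} for the 15 across but in {8,9} for the 27 down — contradiction. So A2 = 7.
B2 = 15 − 7 = 8 completes the 15 across.
A4 = 20 − 17 = 3 completes the 20 down.
B4 = 12 − 3 = 9 completes the 12 across.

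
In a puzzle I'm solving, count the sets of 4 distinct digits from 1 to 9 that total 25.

4 distinct digits from 1–9 sum between 10 and 30.
Enumerating: {1,7,8,9}, {2,6,8,9}, {3,5,8,9}, {3,6,7,9}, {4,5,7,9}, {4,6,7,8}.

6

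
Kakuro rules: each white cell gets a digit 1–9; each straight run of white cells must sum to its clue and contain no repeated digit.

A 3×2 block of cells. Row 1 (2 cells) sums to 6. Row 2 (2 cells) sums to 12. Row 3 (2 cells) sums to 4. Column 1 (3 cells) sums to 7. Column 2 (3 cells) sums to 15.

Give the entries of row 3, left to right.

1 3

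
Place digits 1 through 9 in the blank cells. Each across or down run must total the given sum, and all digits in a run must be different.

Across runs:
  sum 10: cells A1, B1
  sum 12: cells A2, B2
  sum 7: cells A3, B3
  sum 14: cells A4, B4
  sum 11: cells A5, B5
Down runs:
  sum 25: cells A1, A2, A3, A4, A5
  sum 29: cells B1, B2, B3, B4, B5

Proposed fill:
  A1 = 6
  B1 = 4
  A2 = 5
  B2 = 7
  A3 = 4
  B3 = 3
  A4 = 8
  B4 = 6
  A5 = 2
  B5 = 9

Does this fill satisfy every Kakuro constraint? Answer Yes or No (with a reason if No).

Across: 6+4=10; 5+7=12; 4+3=7; 8+6=14; 2+9=11. Down: 6+5+4+8+2=25; 4+7+3+6+9=29. No digit repeats within any run.

Yes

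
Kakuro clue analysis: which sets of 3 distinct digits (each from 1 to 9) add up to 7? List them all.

{1,2,4}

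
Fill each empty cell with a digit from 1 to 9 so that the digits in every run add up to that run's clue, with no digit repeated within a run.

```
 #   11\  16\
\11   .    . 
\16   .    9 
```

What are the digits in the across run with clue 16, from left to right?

7 9

16 in 2 cells must be {7,9}.
R1C2 = 16 − 9 = 7 completes the 16 down.
R2C1 = 16 − 9 = 7 completes the 16 across.
R1C1 = 11 − 7 = 4 completes the 11 across.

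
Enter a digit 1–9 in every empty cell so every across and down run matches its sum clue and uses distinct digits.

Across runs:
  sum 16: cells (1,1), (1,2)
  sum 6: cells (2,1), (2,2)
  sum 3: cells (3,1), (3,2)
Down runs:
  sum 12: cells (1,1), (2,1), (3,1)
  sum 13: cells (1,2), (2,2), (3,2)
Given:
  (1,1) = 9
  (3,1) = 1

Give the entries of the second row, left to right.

2, 4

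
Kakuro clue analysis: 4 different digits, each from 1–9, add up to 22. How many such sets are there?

11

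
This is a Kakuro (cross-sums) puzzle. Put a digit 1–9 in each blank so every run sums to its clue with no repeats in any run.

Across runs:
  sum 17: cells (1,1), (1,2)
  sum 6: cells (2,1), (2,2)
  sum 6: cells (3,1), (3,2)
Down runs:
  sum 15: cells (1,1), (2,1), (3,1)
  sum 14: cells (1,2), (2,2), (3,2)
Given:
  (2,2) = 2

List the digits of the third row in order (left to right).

17 in 2 cells must be {8,9}.
(2,1) = 6 − 2 = 4 completes the 6 across.
No cell is forced outright now. (3,1) can only be 2 or 5 (the digits allowed by both its 6 across and its 15 down). If (3,1) = 5: then (1,1) would have to be in {8,9} for the 17 across but in {6} for the 15 down — contradiction. So (3,1) = 2.
(1,1) = 15 − 6 = 9 completes the 15 down.
(1,2) = 17 − 9 = 8 completes the 17 across.
(3,2) = 6 − 2 = 4 completes the 6 across.

2 4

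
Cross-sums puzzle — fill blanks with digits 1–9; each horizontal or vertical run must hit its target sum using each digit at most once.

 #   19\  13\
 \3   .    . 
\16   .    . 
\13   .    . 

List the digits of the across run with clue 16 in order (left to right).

3 in 2 cells must be {1,2}; 16 in 2 cells must be {7,9}.
The 3 across and the 19 down share only 2, so R1C1 = 2.
R1C2 = 3 − 2 = 1 completes the 3 across.
Given what's placed, R2C1 must be 9 to fit the 16 across and 19 down.
R2C2 = 16 − 9 = 7 completes the 16 across.
R3C1 = 19 − 11 = 8 completes the 19 down.
R3C2 = 13 − 8 = 5 completes the 13 across.

9 7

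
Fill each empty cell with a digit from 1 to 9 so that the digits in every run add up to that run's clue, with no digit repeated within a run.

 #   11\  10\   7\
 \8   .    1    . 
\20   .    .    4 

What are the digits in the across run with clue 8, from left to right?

4 1 3

R1C3 = 7 − 4 = 3 completes the 7 down.
R2C2 = 10 − 1 = 9 completes the 10 down.
R1C1 = 8 − 4 = 4 completes the 8 across.
R2C1 = 20 − 13 = 7 completes the 20 across.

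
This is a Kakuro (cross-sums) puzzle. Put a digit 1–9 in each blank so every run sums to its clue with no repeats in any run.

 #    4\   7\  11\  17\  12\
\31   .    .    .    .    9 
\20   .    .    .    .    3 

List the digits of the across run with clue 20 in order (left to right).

4 in 2 cells must be {1,3}; 17 in 2 cells must be {8,9}.
Given what's placed, R1C4 must be 8 to fit the 31 across and 17 down.
Given what's placed, R2C1 must be 1 to fit the 20 across and 4 down.
R2C4 = 17 − 8 = 9 completes the 17 down.
R1C1 = 4 − 1 = 3 completes the 4 down.
Nothing is forced directly, so branch on R2C2, whose candidates are 2 or 5. If R2C2 = 5: then R1C2 would have to be in {4,5,6,7} for the 31 across but in {2} for the 7 down — contradiction. So R2C2 = 2.
R1C2 = 7 − 2 = 5 completes the 7 down.
R1C3 = 31 − 25 = 6 completes the 31 across.
R2C3 = 20 − 15 = 5 completes the 20 across.

1, 2, 5, 9, 3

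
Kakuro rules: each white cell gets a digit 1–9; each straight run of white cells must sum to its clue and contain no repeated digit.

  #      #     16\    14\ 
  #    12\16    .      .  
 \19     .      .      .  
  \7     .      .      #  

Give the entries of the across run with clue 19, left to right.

8 6 5

16 in 2 cells must be {7,9}.
The 16 across and the 14 down share only 9, so R1C3 = 9.
R2C3 = 14 − 9 = 5 completes the 14 down.
R1C2 = 16 − 9 = 7 completes the 16 across.
R2C1 = 8: the only remaining digit allowed by both the 19 across and the 12 down.
R2C2 = 19 − 13 = 6 completes the 19 across.
R3C1 = 12 − 8 = 4 completes the 12 down.
R3C2 = 7 − 4 = 3 completes the 7 across.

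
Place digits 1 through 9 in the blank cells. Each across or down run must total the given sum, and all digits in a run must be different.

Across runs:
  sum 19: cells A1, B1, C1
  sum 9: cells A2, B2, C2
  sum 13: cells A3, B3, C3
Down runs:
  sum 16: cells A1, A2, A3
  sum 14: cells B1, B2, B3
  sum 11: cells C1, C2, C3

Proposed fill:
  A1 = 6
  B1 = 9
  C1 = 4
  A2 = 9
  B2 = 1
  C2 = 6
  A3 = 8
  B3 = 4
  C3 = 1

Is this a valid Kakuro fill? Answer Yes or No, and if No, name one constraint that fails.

No — the across run A2–C2 sums to 16, not 9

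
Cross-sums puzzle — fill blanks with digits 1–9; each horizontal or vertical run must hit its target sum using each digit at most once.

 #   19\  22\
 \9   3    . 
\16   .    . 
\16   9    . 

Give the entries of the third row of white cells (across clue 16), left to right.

9 7

16 in 2 cells must be {7,9}.
R1C2 = 9 − 3 = 6 completes the 9 across.
R2C1 = 19 − 12 = 7 completes the 19 down.
R2C2 = 16 − 7 = 9 completes the 16 across.
R3C2 = 16 − 9 = 7 completes the 16 across.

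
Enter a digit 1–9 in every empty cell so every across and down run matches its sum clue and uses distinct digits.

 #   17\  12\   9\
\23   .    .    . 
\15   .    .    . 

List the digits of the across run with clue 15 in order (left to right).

8 4 3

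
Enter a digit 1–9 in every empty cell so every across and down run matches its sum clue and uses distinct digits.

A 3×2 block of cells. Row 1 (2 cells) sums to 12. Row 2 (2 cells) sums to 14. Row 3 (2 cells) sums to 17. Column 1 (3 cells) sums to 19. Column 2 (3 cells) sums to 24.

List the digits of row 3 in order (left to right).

8 9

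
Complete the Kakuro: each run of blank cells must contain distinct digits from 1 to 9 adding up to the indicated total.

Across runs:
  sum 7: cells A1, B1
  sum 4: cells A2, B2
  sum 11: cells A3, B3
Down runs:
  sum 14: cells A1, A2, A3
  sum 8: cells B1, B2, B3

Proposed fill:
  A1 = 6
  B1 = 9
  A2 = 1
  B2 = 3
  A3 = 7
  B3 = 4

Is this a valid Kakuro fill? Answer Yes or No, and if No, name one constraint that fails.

No — the across run A1–B1 sums to 15, not 7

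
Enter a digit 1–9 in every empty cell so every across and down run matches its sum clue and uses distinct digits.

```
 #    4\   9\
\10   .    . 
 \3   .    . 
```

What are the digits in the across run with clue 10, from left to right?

3 7

3 in 2 cells must be {1,2}; 4 in 2 cells must be {1,3}.
The 3 across and the 4 down share only 1, so R2C1 = 1.
R2C2 = 3 − 1 = 2 completes the 3 across.
R1C1 = 4 − 1 = 3 completes the 4 down.
R1C2 = 10 − 3 = 7 completes the 10 across.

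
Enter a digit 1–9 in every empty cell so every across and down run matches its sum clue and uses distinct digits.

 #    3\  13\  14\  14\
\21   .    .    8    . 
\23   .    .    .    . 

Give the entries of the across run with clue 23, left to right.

3 in 2 cells must be {1,2}.
R2C3 = 14 − 8 = 6 completes the 14 down.
Nothing is forced directly, so branch on R1C1, whose candidates are 1 or 2. If R1C1 = 1: that forces R2C1 = 2, R2C4 = 8, after which R1C4 would have to be in {3,5,7,9} for the 21 across but in {6} for the 14 down — contradiction. So R1C1 = 2.
R2C1 = 3 − 2 = 1 completes the 3 down.
Given what's placed, R2C4 must be 9 to fit the 23 across and 14 down.
R1C4 = 14 − 9 = 5 completes the 14 down.
R2C2 = 23 − 16 = 7 completes the 23 across.
R1C2 = 21 − 15 = 6 completes the 21 across.

1, 7, 6, 9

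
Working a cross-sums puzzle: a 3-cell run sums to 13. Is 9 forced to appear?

No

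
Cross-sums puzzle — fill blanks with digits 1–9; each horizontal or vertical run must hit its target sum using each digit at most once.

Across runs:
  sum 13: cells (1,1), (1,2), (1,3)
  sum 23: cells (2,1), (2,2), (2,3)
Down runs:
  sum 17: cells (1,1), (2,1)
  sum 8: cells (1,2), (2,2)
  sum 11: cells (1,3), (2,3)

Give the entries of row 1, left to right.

23 in 3 cells must be {6,8,9}; 17 in 2 cells must be {8,9}.
The 23 across and the 8 down share only 6, so (2,2) = 6.
(1,2) = 8 − 6 = 2 completes the 8 down.
Given what's placed, (1,1) must be 8 to fit the 13 across and 17 down.
(1,3) = 13 − 10 = 3 completes the 13 across.
(2,1) = 17 − 8 = 9 completes the 17 down.
(2,3) = 23 − 15 = 8 completes the 23 across.

8 2 3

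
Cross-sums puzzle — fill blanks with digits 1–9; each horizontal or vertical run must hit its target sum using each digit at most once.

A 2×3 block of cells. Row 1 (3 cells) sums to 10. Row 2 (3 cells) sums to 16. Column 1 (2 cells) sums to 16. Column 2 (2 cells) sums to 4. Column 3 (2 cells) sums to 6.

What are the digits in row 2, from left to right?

9, 3, 4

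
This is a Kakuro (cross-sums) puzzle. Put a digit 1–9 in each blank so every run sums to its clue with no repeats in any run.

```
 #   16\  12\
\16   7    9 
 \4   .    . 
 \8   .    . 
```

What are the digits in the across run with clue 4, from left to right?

3 1

16 in 2 cells must be {7,9}; 4 in 2 cells must be {1,3}.
R2C2 = 1: the only remaining digit allowed by both the 4 across and the 12 down.
R3C2 = 12 − 10 = 2 completes the 12 down.
R2C1 = 4 − 1 = 3 completes the 4 across.
R3C1 = 8 − 2 = 6 completes the 8 across.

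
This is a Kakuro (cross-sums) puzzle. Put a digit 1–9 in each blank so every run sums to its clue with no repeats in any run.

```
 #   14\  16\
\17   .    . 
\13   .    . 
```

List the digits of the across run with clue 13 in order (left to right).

17 in 2 cells must be {8,9}; 16 in 2 cells must be {7,9}.
The 17 across and the 16 down share only 9, so R1C2 = 9.
R2C2 = 16 − 9 = 7 completes the 16 down.
R1C1 = 17 − 9 = 8 completes the 17 across.
R2C1 = 13 − 7 = 6 completes the 13 across.

6, 7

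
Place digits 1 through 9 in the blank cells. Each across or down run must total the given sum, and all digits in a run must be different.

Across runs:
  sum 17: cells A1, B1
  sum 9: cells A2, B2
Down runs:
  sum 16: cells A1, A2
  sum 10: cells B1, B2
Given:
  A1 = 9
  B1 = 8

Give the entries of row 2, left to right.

17 in 2 cells must be {8,9}; 16 in 2 cells must be {7,9}.
A2 = 16 − 9 = 7 completes the 16 down.
B2 = 9 − 7 = 2 completes the 9 across.

7 2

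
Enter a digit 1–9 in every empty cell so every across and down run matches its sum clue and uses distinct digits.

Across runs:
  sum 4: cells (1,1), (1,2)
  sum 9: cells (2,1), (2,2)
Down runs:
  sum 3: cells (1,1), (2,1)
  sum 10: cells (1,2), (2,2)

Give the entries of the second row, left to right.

4 in 2 cells must be {1,3}; 3 in 2 cells must be {1,2}.
The 4 across and the 3 down share only 1, so (1,1) = 1.
(1,2) = 4 − 1 = 3 completes the 4 across.
(2,1) = 3 − 1 = 2 completes the 3 down.
(2,2) = 9 − 2 = 7 completes the 9 across.

2 7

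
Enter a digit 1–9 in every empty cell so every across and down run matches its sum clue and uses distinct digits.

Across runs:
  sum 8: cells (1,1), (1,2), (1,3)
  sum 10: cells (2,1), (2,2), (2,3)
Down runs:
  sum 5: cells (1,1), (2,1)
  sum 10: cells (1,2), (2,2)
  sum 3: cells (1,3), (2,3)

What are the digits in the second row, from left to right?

3 in 2 cells must be {1,2}.
Nothing is forced directly, so branch on (1,3), whose candidates are 1 or 2. If (1,3) = 2: that forces (1,1) = 1, after which (1,2) would have to be in {5} for the 8 across but in {1,2,3,4,6,7,8,9} for the 10 down — contradiction. So (1,3) = 1.
(2,3) = 3 − 1 = 2 completes the 3 down.
Nothing is forced directly, so branch on (2,1), whose candidates are 1 or 3. If (2,1) = 3: that forces (1,1) = 2, after which (1,2) would have to be in {5} for the 8 across but in {1,2,3,4,6,7,8,9} for the 10 down — contradiction. So (2,1) = 1.
(1,1) = 5 − 1 = 4 completes the 5 down.
(1,2) = 8 − 5 = 3 completes the 8 across.
(2,2) = 10 − 3 = 7 completes the 10 across.

1 7 2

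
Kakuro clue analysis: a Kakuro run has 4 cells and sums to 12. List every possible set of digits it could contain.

{1,2,3,6}; {1,2,4,5}

4 distinct digits from 1–9 sum between 10 and 30.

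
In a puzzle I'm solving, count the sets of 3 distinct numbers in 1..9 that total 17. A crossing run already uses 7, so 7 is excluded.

3 distinct digits from 1–9 sum between 6 and 24.
Dropping sets that contain 7.
Enumerating: {2,6,9}, {3,5,9}, {3,6,8}, {4,5,8}.

4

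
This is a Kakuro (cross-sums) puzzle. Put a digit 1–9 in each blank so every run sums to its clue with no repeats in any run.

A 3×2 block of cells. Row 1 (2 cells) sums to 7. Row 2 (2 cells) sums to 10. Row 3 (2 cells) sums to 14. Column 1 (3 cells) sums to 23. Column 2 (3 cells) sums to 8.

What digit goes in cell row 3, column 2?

23 in 3 cells must be {6,8,9}.
The 7 across and the 23 down share only 6, so (1,1) = 6.
(1,2) = 7 − 6 = 1 completes the 7 across.
Given what's placed, (3,2) must be 5 to fit the 14 across and 8 down.
(2,2) = 8 − 6 = 2 completes the 8 down.
(3,1) = 14 − 5 = 9 completes the 14 across.
(2,1) = 10 − 2 = 8 completes the 10 across.

5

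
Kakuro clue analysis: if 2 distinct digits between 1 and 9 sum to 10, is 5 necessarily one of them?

Counterexample: {1,9} sums to 10 without using 5.

No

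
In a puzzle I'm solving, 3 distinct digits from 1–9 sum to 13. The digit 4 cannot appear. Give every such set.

{1,3,9}; {1,5,7}; {2,3,8}; {2,5,6}

3 distinct digits from 1–9 sum between 6 and 24.
Dropping sets that contain 4.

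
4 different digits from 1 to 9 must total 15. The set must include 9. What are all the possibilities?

{1,2,3,9}

4 distinct digits from 1–9 sum between 10 and 30.
Keeping only sets containing 9.
Only one set works: {1,2,3,9}.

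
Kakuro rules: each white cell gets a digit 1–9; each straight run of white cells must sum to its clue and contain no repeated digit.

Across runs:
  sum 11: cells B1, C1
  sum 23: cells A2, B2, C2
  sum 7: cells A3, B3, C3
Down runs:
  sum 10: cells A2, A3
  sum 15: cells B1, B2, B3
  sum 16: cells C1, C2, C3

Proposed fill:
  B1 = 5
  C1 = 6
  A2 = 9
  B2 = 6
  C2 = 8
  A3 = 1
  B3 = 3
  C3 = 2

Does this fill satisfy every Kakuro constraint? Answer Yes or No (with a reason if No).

No — the across run A3–C3 sums to 6, not 7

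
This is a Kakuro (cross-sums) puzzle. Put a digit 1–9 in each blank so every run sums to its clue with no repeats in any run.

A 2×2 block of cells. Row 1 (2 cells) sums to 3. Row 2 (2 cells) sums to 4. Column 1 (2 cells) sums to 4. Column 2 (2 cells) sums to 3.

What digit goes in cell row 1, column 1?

1

3 in 2 cells must be {1,2}; 4 in 2 cells must be {1,3}.
The 3 across and the 4 down share only 1, so (1,1) = 1.
(1,2) = 3 − 1 = 2 completes the 3 across.
(2,1) = 4 − 1 = 3 completes the 4 down.
(2,2) = 4 − 3 = 1 completes the 4 across.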